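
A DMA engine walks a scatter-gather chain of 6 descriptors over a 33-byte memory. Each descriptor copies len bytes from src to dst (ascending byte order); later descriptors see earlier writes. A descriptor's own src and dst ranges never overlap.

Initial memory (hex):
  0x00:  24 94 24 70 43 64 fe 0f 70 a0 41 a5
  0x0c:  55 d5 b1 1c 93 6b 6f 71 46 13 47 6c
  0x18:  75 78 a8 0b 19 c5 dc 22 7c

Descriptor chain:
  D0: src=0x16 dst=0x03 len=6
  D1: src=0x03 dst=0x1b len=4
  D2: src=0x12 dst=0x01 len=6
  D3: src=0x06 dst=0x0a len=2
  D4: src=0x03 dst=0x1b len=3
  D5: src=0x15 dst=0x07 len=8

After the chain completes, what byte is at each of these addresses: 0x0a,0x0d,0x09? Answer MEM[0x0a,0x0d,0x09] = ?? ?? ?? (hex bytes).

MEM[0x0a,0x0d,0x09] = 75 46 6c

[0] 0x16->0x03 len=6 : 47 6c 75 78 a8 0b
[1] 0x03->0x1b len=4 : 47 6c 75 78
[2] 0x12->0x01 len=6 : 6f 71 46 13 47 6c
[3] 0x06->0x0a len=2 : 6c a8
[4] 0x03->0x1b len=3 : 46 13 47
[5] 0x15->0x07 len=8 : 13 47 6c 75 78 a8 46 13
query mem[0x0a]=0x75, mem[0x0d]=0x46, mem[0x09]=0x6c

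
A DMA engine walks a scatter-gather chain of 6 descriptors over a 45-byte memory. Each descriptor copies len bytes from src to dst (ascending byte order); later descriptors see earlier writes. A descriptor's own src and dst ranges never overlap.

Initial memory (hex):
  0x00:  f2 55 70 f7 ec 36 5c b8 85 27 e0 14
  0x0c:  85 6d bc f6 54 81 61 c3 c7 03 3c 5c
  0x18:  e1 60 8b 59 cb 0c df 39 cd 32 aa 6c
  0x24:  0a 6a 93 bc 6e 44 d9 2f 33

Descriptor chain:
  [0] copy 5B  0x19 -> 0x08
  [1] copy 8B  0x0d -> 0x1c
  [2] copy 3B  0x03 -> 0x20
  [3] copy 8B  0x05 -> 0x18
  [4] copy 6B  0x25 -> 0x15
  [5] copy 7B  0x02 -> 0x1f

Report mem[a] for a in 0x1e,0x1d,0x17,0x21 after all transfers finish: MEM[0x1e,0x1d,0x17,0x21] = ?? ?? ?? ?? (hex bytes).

[0] 0x19->0x08 len=5 : 60 8b 59 cb 0c
[1] 0x0d->0x1c len=8 : 6d bc f6 54 81 61 c3 c7
[2] 0x03->0x20 len=3 : f7 ec 36
[3] 0x05->0x18 len=8 : 36 5c b8 60 8b 59 cb 0c
[4] 0x25->0x15 len=6 : 6a 93 bc 6e 44 d9
[5] 0x02->0x1f len=7 : 70 f7 ec 36 5c b8 60
query mem[0x1e]=0xcb, mem[0x1d]=0x59, mem[0x17]=0xbc, mem[0x21]=0xec

MEM[0x1e,0x1d,0x17,0x21] = cb 59 bc ec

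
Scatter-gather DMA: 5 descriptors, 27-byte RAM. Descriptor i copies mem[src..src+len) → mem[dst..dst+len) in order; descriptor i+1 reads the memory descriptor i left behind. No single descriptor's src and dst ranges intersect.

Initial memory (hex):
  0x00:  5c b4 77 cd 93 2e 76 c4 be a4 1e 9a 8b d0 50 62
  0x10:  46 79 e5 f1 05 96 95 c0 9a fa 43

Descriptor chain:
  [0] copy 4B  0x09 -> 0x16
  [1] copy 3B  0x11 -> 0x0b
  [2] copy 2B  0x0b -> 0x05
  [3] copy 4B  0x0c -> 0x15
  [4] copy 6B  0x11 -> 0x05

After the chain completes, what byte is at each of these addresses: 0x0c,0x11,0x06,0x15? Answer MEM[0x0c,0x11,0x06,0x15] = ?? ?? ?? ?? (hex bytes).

D0: mem[0x16..0x19] <- [a4 1e 9a 8b]
D1: mem[0x0b..0x0d] <- [79 e5 f1]
D2: mem[0x05..0x06] <- [79 e5]
D3: mem[0x15..0x18] <- [e5 f1 50 62]
D4: mem[0x05..0x0a] <- [79 e5 f1 05 e5 f1]
query mem[0x0c]=0xe5, mem[0x11]=0x79, mem[0x06]=0xe5, mem[0x15]=0xe5

MEM[0x0c,0x11,0x06,0x15] = e5 79 e5 e5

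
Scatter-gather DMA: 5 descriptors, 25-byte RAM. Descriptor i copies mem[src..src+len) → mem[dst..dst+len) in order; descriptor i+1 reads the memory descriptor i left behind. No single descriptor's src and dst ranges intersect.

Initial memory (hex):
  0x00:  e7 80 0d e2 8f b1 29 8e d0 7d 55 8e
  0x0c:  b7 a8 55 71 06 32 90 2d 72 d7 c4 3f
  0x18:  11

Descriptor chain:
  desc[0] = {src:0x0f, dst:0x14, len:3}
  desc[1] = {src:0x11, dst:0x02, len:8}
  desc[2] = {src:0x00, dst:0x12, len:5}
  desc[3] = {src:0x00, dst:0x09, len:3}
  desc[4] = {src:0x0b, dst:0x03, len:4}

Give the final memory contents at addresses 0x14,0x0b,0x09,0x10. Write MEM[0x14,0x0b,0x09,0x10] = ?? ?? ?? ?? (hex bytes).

MEM[0x14,0x0b,0x09,0x10] = 32 32 e7 06

D0: mem[0x14..0x16] <- [71 06 32]
D1: mem[0x02..0x09] <- [32 90 2d 71 06 32 3f 11]
D2: mem[0x12..0x16] <- [e7 80 32 90 2d]
D3: mem[0x09..0x0b] <- [e7 80 32]
D4: mem[0x03..0x06] <- [32 b7 a8 55]
query mem[0x14]=0x32, mem[0x0b]=0x32, mem[0x09]=0xe7, mem[0x10]=0x06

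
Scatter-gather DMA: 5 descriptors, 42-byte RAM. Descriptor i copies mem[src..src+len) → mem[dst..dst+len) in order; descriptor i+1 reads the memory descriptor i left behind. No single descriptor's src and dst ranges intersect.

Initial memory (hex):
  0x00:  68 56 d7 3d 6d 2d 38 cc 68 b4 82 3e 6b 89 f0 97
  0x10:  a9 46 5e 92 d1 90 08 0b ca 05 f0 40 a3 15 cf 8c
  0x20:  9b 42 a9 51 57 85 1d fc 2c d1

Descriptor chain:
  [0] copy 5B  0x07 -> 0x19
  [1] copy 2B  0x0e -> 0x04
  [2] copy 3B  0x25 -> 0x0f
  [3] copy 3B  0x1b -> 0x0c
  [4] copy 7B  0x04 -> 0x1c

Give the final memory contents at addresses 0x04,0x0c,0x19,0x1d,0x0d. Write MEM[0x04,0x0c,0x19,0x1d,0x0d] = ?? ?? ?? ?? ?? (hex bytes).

MEM[0x04,0x0c,0x19,0x1d,0x0d] = f0 b4 cc 97 82

D0: mem[0x19..0x1d] <- [cc 68 b4 82 3e]
D1: mem[0x04..0x05] <- [f0 97]
D2: mem[0x0f..0x11] <- [85 1d fc]
D3: mem[0x0c..0x0e] <- [b4 82 3e]
D4: mem[0x1c..0x22] <- [f0 97 38 cc 68 b4 82]
query mem[0x04]=0xf0, mem[0x0c]=0xb4, mem[0x19]=0xcc, mem[0x1d]=0x97, mem[0x0d]=0x82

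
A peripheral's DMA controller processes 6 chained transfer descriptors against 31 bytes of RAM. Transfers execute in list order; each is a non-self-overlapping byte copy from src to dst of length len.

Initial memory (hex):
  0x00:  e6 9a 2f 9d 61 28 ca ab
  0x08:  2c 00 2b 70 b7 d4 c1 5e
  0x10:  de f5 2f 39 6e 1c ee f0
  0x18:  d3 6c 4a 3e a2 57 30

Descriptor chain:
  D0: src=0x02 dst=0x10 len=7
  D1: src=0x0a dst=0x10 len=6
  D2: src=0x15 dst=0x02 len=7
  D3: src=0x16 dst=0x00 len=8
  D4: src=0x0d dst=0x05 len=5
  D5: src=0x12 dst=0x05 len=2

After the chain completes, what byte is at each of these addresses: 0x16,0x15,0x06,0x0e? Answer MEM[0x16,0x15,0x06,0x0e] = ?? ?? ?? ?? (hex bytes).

MEM[0x16,0x15,0x06,0x0e] = 2c 5e d4 c1

  after D0: wrote 7B at 0x10 = 2f9d6128caab2c
  after D1: wrote 6B at 0x10 = 2b70b7d4c15e
  after D2: wrote 7B at 0x02 = 5e2cf0d36c4a3e
  after D3: wrote 8B at 0x00 = 2cf0d36c4a3ea257
  after D4: wrote 5B at 0x05 = d4c15e2b70
  after D5: wrote 2B at 0x05 = b7d4
query mem[0x16]=0x2c, mem[0x15]=0x5e, mem[0x06]=0xd4, mem[0x0e]=0xc1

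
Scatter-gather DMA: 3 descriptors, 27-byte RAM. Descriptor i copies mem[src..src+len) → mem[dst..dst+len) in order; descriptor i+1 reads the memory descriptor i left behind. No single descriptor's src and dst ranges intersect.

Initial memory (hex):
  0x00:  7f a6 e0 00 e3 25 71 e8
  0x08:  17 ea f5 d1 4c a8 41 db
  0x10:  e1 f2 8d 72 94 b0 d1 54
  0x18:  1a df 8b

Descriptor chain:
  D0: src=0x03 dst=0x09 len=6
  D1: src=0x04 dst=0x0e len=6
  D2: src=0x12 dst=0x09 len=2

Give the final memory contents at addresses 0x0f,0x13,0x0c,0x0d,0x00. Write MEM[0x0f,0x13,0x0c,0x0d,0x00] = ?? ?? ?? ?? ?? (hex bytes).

[0] 0x03->0x09 len=6 : 00 e3 25 71 e8 17
[1] 0x04->0x0e len=6 : e3 25 71 e8 17 00
[2] 0x12->0x09 len=2 : 17 00
query mem[0x0f]=0x25, mem[0x13]=0x00, mem[0x0c]=0x71, mem[0x0d]=0xe8, mem[0x00]=0x7f

MEM[0x0f,0x13,0x0c,0x0d,0x00] = 25 00 71 e8 7f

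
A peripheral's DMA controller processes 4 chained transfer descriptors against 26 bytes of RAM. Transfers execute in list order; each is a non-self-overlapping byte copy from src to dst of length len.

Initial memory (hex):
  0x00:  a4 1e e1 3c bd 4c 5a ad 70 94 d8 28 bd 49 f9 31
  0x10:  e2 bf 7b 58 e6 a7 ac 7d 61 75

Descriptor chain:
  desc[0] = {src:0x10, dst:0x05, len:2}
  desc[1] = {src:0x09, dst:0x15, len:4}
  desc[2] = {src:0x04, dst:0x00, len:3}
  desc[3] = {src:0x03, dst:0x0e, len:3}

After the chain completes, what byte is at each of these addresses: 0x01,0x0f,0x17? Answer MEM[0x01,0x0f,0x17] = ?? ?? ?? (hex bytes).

MEM[0x01,0x0f,0x17] = e2 bd 28

D0: mem[0x05..0x06] <- [e2 bf]
D1: mem[0x15..0x18] <- [94 d8 28 bd]
D2: mem[0x00..0x02] <- [bd e2 bf]
D3: mem[0x0e..0x10] <- [3c bd e2]
query mem[0x01]=0xe2, mem[0x0f]=0xbd, mem[0x17]=0x28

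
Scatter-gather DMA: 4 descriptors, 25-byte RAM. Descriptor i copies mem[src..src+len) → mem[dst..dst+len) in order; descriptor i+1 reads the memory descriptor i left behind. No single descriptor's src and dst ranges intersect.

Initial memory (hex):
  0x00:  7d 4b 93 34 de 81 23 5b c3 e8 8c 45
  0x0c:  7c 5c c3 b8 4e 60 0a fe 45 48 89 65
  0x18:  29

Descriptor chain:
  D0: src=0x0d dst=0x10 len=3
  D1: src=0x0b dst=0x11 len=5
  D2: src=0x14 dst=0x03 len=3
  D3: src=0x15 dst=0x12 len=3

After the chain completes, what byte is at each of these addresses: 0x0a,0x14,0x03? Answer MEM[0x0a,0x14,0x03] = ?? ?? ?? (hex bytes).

MEM[0x0a,0x14,0x03] = 8c 65 c3

  after D0: wrote 3B at 0x10 = 5cc3b8
  after D1: wrote 5B at 0x11 = 457c5cc3b8
  after D2: wrote 3B at 0x03 = c3b889
  after D3: wrote 3B at 0x12 = b88965
query mem[0x0a]=0x8c, mem[0x14]=0x65, mem[0x03]=0xc3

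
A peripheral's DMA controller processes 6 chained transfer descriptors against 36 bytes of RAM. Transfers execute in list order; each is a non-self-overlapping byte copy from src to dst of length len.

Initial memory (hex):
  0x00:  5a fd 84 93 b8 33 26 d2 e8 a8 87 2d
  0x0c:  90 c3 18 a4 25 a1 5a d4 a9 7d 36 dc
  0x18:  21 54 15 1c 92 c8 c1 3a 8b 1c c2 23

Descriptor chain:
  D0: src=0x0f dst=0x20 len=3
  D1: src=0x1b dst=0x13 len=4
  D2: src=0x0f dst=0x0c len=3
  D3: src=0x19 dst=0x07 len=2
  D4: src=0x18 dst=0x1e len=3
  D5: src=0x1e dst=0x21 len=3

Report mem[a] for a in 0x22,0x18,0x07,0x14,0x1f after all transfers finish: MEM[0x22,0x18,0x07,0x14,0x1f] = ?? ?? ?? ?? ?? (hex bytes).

D0: mem[0x20..0x22] <- [a4 25 a1]
D1: mem[0x13..0x16] <- [1c 92 c8 c1]
D2: mem[0x0c..0x0e] <- [a4 25 a1]
D3: mem[0x07..0x08] <- [54 15]
D4: mem[0x1e..0x20] <- [21 54 15]
D5: mem[0x21..0x23] <- [21 54 15]
query mem[0x22]=0x54, mem[0x18]=0x21, mem[0x07]=0x54, mem[0x14]=0x92, mem[0x1f]=0x54

MEM[0x22,0x18,0x07,0x14,0x1f] = 54 21 54 92 54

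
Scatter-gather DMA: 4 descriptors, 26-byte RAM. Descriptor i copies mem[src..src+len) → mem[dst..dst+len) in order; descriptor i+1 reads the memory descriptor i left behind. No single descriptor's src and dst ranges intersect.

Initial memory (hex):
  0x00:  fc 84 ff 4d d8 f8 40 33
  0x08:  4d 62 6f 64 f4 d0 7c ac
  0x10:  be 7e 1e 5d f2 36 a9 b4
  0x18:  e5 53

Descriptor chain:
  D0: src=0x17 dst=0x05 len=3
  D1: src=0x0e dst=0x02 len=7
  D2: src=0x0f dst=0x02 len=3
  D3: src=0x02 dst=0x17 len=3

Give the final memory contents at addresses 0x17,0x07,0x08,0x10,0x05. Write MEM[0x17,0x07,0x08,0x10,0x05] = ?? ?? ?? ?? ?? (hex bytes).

  after D0: wrote 3B at 0x05 = b4e553
  after D1: wrote 7B at 0x02 = 7cacbe7e1e5df2
  after D2: wrote 3B at 0x02 = acbe7e
  after D3: wrote 3B at 0x17 = acbe7e
query mem[0x17]=0xac, mem[0x07]=0x5d, mem[0x08]=0xf2, mem[0x10]=0xbe, mem[0x05]=0x7e

MEM[0x17,0x07,0x08,0x10,0x05] = ac 5d f2 be 7e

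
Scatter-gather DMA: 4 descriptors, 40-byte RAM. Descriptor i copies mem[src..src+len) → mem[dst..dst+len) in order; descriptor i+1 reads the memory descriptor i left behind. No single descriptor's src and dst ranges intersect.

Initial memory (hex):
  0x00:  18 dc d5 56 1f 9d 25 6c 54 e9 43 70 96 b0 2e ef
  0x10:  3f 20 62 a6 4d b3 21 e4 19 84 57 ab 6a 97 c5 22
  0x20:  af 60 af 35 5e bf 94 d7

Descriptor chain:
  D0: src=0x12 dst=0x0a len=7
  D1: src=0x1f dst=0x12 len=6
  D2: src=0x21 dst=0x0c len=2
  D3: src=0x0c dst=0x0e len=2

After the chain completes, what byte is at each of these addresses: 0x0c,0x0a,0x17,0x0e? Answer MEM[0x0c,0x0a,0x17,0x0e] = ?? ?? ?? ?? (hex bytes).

  after D0: wrote 7B at 0x0a = 62a64db321e419
  after D1: wrote 6B at 0x12 = 22af60af355e
  after D2: wrote 2B at 0x0c = 60af
  after D3: wrote 2B at 0x0e = 60af
query mem[0x0c]=0x60, mem[0x0a]=0x62, mem[0x17]=0x5e, mem[0x0e]=0x60

MEM[0x0c,0x0a,0x17,0x0e] = 60 62 5e 60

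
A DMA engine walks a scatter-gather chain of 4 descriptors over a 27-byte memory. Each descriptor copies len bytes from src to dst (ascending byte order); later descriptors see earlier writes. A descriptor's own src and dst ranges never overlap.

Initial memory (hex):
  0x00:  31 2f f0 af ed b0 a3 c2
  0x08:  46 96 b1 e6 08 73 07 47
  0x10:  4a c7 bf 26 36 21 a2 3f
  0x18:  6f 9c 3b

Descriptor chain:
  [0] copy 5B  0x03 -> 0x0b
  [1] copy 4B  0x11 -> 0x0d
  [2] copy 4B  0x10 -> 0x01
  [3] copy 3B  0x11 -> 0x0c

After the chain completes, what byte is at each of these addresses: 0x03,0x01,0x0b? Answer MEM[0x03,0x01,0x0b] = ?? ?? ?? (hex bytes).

MEM[0x03,0x01,0x0b] = bf 36 af

#0 dst[0x0b+5] := {0xaf,0xed,0xb0,0xa3,0xc2}
#1 dst[0x0d+4] := {0xc7,0xbf,0x26,0x36}
#2 dst[0x01+4] := {0x36,0xc7,0xbf,0x26}
#3 dst[0x0c+3] := {0xc7,0xbf,0x26}
query mem[0x03]=0xbf, mem[0x01]=0x36, mem[0x0b]=0xaf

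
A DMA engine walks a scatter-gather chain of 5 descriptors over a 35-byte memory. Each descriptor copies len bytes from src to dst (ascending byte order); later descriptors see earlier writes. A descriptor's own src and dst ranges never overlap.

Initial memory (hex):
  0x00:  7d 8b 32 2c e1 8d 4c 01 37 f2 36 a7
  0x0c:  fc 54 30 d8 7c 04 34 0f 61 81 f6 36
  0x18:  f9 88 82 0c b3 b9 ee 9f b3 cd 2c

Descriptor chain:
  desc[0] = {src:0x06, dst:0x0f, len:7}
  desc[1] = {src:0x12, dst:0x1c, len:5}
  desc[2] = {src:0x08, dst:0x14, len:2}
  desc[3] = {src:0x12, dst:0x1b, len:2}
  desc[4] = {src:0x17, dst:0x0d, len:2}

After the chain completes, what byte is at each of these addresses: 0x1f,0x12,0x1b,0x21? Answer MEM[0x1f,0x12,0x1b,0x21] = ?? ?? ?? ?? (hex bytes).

MEM[0x1f,0x12,0x1b,0x21] = fc f2 f2 cd

#0 dst[0x0f+7] := {0x4c,0x01,0x37,0xf2,0x36,0xa7,0xfc}
#1 dst[0x1c+5] := {0xf2,0x36,0xa7,0xfc,0xf6}
#2 dst[0x14+2] := {0x37,0xf2}
#3 dst[0x1b+2] := {0xf2,0x36}
#4 dst[0x0d+2] := {0x36,0xf9}
query mem[0x1f]=0xfc, mem[0x12]=0xf2, mem[0x1b]=0xf2, mem[0x21]=0xcd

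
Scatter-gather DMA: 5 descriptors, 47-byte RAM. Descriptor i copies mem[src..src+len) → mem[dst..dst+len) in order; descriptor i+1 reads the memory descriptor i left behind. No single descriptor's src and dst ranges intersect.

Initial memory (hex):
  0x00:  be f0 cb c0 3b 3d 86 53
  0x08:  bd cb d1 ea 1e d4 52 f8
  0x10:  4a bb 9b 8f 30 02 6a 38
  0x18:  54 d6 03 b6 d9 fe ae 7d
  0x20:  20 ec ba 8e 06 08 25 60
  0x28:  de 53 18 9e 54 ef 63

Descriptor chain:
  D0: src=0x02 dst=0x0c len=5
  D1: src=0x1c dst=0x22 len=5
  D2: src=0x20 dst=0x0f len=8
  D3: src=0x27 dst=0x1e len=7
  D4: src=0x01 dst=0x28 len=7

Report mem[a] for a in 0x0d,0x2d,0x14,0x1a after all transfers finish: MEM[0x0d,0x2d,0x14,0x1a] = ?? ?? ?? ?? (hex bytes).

D0: mem[0x0c..0x10] <- [cb c0 3b 3d 86]
D1: mem[0x22..0x26] <- [d9 fe ae 7d 20]
D2: mem[0x0f..0x16] <- [20 ec d9 fe ae 7d 20 60]
D3: mem[0x1e..0x24] <- [60 de 53 18 9e 54 ef]
D4: mem[0x28..0x2e] <- [f0 cb c0 3b 3d 86 53]
query mem[0x0d]=0xc0, mem[0x2d]=0x86, mem[0x14]=0x7d, mem[0x1a]=0x03

MEM[0x0d,0x2d,0x14,0x1a] = c0 86 7d 03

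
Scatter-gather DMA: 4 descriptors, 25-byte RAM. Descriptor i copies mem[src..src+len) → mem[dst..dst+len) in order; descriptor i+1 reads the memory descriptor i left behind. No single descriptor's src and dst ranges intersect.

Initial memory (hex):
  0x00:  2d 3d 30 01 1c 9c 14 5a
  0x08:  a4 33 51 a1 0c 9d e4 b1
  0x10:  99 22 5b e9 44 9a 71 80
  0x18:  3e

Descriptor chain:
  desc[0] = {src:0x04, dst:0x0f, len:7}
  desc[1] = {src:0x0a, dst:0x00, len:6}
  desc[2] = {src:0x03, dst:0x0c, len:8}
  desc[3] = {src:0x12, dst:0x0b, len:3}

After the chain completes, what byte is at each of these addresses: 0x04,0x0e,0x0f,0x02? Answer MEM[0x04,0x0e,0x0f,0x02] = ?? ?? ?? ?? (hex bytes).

[0] 0x04->0x0f len=7 : 1c 9c 14 5a a4 33 51
[1] 0x0a->0x00 len=6 : 51 a1 0c 9d e4 1c
[2] 0x03->0x0c len=8 : 9d e4 1c 14 5a a4 33 51
[3] 0x12->0x0b len=3 : 33 51 33
query mem[0x04]=0xe4, mem[0x0e]=0x1c, mem[0x0f]=0x14, mem[0x02]=0x0c

MEM[0x04,0x0e,0x0f,0x02] = e4 1c 14 0c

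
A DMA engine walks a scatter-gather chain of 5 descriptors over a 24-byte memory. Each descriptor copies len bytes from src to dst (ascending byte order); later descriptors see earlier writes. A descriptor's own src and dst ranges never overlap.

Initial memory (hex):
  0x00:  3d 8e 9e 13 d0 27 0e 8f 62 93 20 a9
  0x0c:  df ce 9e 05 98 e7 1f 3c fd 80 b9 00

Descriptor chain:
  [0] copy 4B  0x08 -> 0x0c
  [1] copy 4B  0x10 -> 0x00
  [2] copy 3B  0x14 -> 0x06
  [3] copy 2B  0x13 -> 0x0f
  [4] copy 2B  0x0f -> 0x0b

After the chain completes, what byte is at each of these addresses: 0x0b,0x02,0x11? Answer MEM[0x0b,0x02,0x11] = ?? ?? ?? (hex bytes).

#0 dst[0x0c+4] := {0x62,0x93,0x20,0xa9}
#1 dst[0x00+4] := {0x98,0xe7,0x1f,0x3c}
#2 dst[0x06+3] := {0xfd,0x80,0xb9}
#3 dst[0x0f+2] := {0x3c,0xfd}
#4 dst[0x0b+2] := {0x3c,0xfd}
query mem[0x0b]=0x3c, mem[0x02]=0x1f, mem[0x11]=0xe7

MEM[0x0b,0x02,0x11] = 3c 1f e7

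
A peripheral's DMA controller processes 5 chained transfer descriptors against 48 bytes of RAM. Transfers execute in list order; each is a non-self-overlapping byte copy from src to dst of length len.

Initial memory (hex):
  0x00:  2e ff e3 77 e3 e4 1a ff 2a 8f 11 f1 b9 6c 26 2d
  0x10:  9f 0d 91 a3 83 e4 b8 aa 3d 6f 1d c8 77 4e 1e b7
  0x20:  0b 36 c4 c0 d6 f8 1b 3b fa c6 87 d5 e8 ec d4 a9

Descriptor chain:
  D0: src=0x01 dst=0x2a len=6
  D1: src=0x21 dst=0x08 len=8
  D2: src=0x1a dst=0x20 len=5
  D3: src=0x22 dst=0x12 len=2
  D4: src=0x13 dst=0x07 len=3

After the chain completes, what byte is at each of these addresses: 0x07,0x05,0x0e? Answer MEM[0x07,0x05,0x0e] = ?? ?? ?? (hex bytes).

MEM[0x07,0x05,0x0e] = 4e e4 3b

D0: mem[0x2a..0x2f] <- [ff e3 77 e3 e4 1a]
D1: mem[0x08..0x0f] <- [36 c4 c0 d6 f8 1b 3b fa]
D2: mem[0x20..0x24] <- [1d c8 77 4e 1e]
D3: mem[0x12..0x13] <- [77 4e]
D4: mem[0x07..0x09] <- [4e 83 e4]
query mem[0x07]=0x4e, mem[0x05]=0xe4, mem[0x0e]=0x3b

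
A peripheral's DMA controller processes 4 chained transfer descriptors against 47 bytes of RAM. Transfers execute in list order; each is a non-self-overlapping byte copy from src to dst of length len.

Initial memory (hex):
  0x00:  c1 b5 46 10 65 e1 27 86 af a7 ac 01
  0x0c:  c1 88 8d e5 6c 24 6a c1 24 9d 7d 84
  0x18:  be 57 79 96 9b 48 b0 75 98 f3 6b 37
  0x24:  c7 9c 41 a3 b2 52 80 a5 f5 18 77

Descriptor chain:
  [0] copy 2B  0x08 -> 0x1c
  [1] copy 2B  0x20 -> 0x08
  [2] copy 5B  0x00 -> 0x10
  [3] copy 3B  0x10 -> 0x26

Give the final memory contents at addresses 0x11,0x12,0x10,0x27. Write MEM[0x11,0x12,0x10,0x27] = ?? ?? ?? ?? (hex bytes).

MEM[0x11,0x12,0x10,0x27] = b5 46 c1 b5

  after D0: wrote 2B at 0x1c = afa7
  after D1: wrote 2B at 0x08 = 98f3
  after D2: wrote 5B at 0x10 = c1b5461065
  after D3: wrote 3B at 0x26 = c1b546
query mem[0x11]=0xb5, mem[0x12]=0x46, mem[0x10]=0xc1, mem[0x27]=0xb5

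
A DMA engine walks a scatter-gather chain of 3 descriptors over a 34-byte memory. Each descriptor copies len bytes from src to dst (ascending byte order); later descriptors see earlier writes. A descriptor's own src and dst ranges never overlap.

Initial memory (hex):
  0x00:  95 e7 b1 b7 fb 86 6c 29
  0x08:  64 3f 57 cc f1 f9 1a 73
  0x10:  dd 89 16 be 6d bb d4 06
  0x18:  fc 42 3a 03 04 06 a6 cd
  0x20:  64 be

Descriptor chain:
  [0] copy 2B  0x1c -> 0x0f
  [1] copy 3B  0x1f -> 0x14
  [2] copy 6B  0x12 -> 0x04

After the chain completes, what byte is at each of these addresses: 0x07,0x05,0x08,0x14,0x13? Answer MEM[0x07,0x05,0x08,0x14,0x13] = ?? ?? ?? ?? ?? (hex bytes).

[0] 0x1c->0x0f len=2 : 04 06
[1] 0x1f->0x14 len=3 : cd 64 be
[2] 0x12->0x04 len=6 : 16 be cd 64 be 06
query mem[0x07]=0x64, mem[0x05]=0xbe, mem[0x08]=0xbe, mem[0x14]=0xcd, mem[0x13]=0xbe

MEM[0x07,0x05,0x08,0x14,0x13] = 64 be be cd be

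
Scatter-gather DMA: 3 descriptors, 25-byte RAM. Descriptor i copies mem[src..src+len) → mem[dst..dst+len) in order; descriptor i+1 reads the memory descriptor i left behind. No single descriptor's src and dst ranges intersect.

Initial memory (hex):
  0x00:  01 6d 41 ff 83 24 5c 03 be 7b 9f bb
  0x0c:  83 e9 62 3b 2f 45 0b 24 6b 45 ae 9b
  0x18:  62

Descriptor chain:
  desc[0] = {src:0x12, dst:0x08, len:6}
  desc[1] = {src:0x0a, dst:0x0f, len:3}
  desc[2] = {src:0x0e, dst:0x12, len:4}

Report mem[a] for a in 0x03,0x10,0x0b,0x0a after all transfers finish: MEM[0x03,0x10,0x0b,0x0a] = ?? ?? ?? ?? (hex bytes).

MEM[0x03,0x10,0x0b,0x0a] = ff 45 45 6b

[0] 0x12->0x08 len=6 : 0b 24 6b 45 ae 9b
[1] 0x0a->0x0f len=3 : 6b 45 ae
[2] 0x0e->0x12 len=4 : 62 6b 45 ae
query mem[0x03]=0xff, mem[0x10]=0x45, mem[0x0b]=0x45, mem[0x0a]=0x6b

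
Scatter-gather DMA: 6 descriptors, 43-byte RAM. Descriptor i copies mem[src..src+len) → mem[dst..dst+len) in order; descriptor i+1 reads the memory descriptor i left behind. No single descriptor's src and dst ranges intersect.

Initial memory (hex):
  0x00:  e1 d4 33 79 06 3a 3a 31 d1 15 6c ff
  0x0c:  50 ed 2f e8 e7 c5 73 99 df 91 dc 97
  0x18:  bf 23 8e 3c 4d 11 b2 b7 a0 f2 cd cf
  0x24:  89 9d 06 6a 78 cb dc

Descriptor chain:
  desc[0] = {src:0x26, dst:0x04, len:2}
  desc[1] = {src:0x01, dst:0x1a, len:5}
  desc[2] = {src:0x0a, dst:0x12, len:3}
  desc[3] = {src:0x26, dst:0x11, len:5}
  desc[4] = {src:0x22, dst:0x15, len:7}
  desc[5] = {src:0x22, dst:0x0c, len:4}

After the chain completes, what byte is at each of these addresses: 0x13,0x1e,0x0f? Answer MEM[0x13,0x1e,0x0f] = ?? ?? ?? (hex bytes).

MEM[0x13,0x1e,0x0f] = 78 6a 9d

D0: mem[0x04..0x05] <- [06 6a]
D1: mem[0x1a..0x1e] <- [d4 33 79 06 6a]
D2: mem[0x12..0x14] <- [6c ff 50]
D3: mem[0x11..0x15] <- [06 6a 78 cb dc]
D4: mem[0x15..0x1b] <- [cd cf 89 9d 06 6a 78]
D5: mem[0x0c..0x0f] <- [cd cf 89 9d]
query mem[0x13]=0x78, mem[0x1e]=0x6a, mem[0x0f]=0x9d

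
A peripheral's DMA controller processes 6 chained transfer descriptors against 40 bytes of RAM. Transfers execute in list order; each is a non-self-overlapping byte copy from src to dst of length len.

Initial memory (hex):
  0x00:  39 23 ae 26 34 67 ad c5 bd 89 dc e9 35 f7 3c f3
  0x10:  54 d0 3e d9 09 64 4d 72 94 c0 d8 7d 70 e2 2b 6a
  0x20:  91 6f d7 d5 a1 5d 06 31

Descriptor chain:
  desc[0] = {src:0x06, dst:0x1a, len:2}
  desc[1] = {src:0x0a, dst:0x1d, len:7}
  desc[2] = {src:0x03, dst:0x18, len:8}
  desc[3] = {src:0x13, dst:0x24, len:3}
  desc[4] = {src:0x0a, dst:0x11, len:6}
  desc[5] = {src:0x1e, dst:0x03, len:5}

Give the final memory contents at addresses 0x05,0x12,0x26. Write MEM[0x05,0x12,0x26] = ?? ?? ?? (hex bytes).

[0] 0x06->0x1a len=2 : ad c5
[1] 0x0a->0x1d len=7 : dc e9 35 f7 3c f3 54
[2] 0x03->0x18 len=8 : 26 34 67 ad c5 bd 89 dc
[3] 0x13->0x24 len=3 : d9 09 64
[4] 0x0a->0x11 len=6 : dc e9 35 f7 3c f3
[5] 0x1e->0x03 len=5 : 89 dc f7 3c f3
query mem[0x05]=0xf7, mem[0x12]=0xe9, mem[0x26]=0x64

MEM[0x05,0x12,0x26] = f7 e9 64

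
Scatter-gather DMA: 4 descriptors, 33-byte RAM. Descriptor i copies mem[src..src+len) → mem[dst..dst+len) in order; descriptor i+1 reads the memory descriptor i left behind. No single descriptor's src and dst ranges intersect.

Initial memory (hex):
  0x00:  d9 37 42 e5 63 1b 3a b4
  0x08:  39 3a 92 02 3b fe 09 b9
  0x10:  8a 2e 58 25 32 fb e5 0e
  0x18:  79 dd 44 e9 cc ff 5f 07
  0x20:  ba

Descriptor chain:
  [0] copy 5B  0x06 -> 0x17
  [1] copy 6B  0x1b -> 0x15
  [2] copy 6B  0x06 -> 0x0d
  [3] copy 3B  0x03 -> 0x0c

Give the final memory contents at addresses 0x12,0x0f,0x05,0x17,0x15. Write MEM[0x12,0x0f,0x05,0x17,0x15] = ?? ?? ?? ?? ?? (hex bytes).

D0: mem[0x17..0x1b] <- [3a b4 39 3a 92]
D1: mem[0x15..0x1a] <- [92 cc ff 5f 07 ba]
D2: mem[0x0d..0x12] <- [3a b4 39 3a 92 02]
D3: mem[0x0c..0x0e] <- [e5 63 1b]
query mem[0x12]=0x02, mem[0x0f]=0x39, mem[0x05]=0x1b, mem[0x17]=0xff, mem[0x15]=0x92

MEM[0x12,0x0f,0x05,0x17,0x15] = 02 39 1b ff 92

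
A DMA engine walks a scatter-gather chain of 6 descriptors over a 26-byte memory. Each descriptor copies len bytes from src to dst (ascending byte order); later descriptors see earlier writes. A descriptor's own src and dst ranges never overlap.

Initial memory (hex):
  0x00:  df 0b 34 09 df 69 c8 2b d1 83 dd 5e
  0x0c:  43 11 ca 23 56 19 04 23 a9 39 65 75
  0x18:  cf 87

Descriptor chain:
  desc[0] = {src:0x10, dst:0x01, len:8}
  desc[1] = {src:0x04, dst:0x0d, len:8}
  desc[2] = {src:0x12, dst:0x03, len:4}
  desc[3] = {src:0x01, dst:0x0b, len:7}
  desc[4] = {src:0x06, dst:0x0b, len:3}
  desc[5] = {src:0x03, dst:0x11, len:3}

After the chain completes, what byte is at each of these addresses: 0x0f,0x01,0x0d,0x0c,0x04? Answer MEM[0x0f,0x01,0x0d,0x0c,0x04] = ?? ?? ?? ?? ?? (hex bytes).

[0] 0x10->0x01 len=8 : 56 19 04 23 a9 39 65 75
[1] 0x04->0x0d len=8 : 23 a9 39 65 75 83 dd 5e
[2] 0x12->0x03 len=4 : 83 dd 5e 39
[3] 0x01->0x0b len=7 : 56 19 83 dd 5e 39 65
[4] 0x06->0x0b len=3 : 39 65 75
[5] 0x03->0x11 len=3 : 83 dd 5e
query mem[0x0f]=0x5e, mem[0x01]=0x56, mem[0x0d]=0x75, mem[0x0c]=0x65, mem[0x04]=0xdd

MEM[0x0f,0x01,0x0d,0x0c,0x04] = 5e 56 75 65 dd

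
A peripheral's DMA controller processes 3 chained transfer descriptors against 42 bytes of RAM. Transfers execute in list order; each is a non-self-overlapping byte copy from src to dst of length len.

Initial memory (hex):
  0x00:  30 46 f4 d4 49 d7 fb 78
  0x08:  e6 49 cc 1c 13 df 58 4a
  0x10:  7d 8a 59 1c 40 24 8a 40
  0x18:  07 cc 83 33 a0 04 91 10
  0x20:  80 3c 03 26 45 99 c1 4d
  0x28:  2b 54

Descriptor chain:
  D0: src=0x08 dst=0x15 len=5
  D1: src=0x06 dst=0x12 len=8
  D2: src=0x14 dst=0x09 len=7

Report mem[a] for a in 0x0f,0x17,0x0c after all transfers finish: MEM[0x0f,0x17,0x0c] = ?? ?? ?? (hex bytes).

MEM[0x0f,0x17,0x0c] = 83 1c 1c

[0] 0x08->0x15 len=5 : e6 49 cc 1c 13
[1] 0x06->0x12 len=8 : fb 78 e6 49 cc 1c 13 df
[2] 0x14->0x09 len=7 : e6 49 cc 1c 13 df 83
query mem[0x0f]=0x83, mem[0x17]=0x1c, mem[0x0c]=0x1c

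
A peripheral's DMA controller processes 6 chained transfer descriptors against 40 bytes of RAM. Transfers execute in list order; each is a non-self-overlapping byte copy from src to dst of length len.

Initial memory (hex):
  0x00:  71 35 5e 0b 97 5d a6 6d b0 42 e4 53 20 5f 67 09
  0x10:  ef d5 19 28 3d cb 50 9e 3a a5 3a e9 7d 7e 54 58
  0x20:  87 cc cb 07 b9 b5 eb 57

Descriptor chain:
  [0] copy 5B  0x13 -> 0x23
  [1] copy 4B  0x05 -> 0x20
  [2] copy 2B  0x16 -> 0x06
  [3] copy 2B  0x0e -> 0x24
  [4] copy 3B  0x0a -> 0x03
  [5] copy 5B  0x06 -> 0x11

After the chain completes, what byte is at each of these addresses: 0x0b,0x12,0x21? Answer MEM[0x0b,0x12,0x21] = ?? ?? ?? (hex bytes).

#0 dst[0x23+5] := {0x28,0x3d,0xcb,0x50,0x9e}
#1 dst[0x20+4] := {0x5d,0xa6,0x6d,0xb0}
#2 dst[0x06+2] := {0x50,0x9e}
#3 dst[0x24+2] := {0x67,0x09}
#4 dst[0x03+3] := {0xe4,0x53,0x20}
#5 dst[0x11+5] := {0x50,0x9e,0xb0,0x42,0xe4}
query mem[0x0b]=0x53, mem[0x12]=0x9e, mem[0x21]=0xa6

MEM[0x0b,0x12,0x21] = 53 9e a6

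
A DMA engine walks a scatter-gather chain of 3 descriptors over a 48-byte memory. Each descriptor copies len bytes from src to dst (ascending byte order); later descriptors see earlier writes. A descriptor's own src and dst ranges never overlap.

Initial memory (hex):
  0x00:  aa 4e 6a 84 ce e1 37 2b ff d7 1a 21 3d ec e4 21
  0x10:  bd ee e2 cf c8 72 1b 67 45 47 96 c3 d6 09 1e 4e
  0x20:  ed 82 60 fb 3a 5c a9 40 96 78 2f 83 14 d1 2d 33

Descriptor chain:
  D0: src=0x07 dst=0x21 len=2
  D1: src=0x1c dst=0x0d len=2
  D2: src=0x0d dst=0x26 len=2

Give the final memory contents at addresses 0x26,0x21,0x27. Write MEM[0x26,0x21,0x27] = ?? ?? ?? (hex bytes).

MEM[0x26,0x21,0x27] = d6 2b 09

  after D0: wrote 2B at 0x21 = 2bff
  after D1: wrote 2B at 0x0d = d609
  after D2: wrote 2B at 0x26 = d609
query mem[0x26]=0xd6, mem[0x21]=0x2b, mem[0x27]=0x09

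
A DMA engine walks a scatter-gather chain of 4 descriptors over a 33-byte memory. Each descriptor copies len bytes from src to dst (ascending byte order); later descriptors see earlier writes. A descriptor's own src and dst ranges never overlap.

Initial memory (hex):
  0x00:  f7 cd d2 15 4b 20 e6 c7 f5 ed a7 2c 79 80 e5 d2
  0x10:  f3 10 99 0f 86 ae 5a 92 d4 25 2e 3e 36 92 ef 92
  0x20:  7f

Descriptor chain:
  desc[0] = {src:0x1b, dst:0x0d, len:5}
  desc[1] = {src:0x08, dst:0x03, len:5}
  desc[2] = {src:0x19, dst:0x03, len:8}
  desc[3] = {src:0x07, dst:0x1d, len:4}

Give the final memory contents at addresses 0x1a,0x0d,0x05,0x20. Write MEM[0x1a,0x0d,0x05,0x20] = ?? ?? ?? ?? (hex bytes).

MEM[0x1a,0x0d,0x05,0x20] = 2e 3e 3e 7f

  after D0: wrote 5B at 0x0d = 3e3692ef92
  after D1: wrote 5B at 0x03 = f5eda72c79
  after D2: wrote 8B at 0x03 = 252e3e3692ef927f
  after D3: wrote 4B at 0x1d = 92ef927f
query mem[0x1a]=0x2e, mem[0x0d]=0x3e, mem[0x05]=0x3e, mem[0x20]=0x7f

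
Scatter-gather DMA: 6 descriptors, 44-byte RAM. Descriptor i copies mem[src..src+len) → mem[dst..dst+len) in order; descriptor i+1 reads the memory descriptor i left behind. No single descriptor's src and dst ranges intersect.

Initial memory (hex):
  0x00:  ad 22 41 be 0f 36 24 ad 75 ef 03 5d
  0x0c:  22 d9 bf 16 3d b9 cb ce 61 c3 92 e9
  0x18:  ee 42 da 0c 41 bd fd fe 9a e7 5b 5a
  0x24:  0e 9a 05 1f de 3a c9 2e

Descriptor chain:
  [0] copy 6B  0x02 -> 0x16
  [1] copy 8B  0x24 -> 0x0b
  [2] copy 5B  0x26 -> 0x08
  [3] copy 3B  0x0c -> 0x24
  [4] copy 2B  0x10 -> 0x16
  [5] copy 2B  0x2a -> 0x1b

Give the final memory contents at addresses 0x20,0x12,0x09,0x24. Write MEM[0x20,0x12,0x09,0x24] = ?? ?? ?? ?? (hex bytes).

MEM[0x20,0x12,0x09,0x24] = 9a 2e 1f c9

D0: mem[0x16..0x1b] <- [41 be 0f 36 24 ad]
D1: mem[0x0b..0x12] <- [0e 9a 05 1f de 3a c9 2e]
D2: mem[0x08..0x0c] <- [05 1f de 3a c9]
D3: mem[0x24..0x26] <- [c9 05 1f]
D4: mem[0x16..0x17] <- [3a c9]
D5: mem[0x1b..0x1c] <- [c9 2e]
query mem[0x20]=0x9a, mem[0x12]=0x2e, mem[0x09]=0x1f, mem[0x24]=0xc9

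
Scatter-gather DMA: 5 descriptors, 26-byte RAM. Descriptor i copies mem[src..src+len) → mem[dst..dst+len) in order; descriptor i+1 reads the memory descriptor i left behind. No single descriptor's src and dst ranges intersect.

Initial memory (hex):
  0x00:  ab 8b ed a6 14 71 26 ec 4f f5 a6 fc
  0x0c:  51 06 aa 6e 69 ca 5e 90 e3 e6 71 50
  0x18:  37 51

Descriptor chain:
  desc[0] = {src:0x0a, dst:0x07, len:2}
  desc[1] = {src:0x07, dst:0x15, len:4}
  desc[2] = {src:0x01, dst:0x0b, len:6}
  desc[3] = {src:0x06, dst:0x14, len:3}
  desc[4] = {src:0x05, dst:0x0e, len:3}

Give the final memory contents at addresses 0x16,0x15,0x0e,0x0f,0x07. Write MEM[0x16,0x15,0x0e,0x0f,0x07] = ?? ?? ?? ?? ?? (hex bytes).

  after D0: wrote 2B at 0x07 = a6fc
  after D1: wrote 4B at 0x15 = a6fcf5a6
  after D2: wrote 6B at 0x0b = 8beda6147126
  after D3: wrote 3B at 0x14 = 26a6fc
  after D4: wrote 3B at 0x0e = 7126a6
query mem[0x16]=0xfc, mem[0x15]=0xa6, mem[0x0e]=0x71, mem[0x0f]=0x26, mem[0x07]=0xa6

MEM[0x16,0x15,0x0e,0x0f,0x07] = fc a6 71 26 a6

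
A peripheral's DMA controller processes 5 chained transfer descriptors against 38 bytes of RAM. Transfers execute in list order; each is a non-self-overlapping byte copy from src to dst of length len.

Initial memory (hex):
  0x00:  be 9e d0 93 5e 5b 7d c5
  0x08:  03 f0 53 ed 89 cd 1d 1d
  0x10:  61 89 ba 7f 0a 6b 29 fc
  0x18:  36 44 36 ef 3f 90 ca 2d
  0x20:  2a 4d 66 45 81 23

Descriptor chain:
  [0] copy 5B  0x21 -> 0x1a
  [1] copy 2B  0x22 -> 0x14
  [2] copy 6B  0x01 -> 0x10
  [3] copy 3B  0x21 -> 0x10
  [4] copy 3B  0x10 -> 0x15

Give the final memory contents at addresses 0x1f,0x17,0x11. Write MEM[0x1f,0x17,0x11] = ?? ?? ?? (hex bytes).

D0: mem[0x1a..0x1e] <- [4d 66 45 81 23]
D1: mem[0x14..0x15] <- [66 45]
D2: mem[0x10..0x15] <- [9e d0 93 5e 5b 7d]
D3: mem[0x10..0x12] <- [4d 66 45]
D4: mem[0x15..0x17] <- [4d 66 45]
query mem[0x1f]=0x2d, mem[0x17]=0x45, mem[0x11]=0x66

MEM[0x1f,0x17,0x11] = 2d 45 66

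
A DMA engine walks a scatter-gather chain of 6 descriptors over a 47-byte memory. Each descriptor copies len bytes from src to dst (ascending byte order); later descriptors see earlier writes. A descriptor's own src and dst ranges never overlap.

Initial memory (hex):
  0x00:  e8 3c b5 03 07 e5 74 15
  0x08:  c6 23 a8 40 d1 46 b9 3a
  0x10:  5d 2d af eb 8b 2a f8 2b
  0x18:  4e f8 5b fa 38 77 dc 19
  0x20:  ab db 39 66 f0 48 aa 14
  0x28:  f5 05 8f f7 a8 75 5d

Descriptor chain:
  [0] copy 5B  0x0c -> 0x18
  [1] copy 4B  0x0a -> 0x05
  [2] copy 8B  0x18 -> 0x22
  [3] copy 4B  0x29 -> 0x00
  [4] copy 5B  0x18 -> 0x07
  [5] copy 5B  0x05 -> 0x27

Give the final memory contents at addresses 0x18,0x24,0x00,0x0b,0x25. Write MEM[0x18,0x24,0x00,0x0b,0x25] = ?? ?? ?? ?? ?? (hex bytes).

[0] 0x0c->0x18 len=5 : d1 46 b9 3a 5d
[1] 0x0a->0x05 len=4 : a8 40 d1 46
[2] 0x18->0x22 len=8 : d1 46 b9 3a 5d 77 dc 19
[3] 0x29->0x00 len=4 : 19 8f f7 a8
[4] 0x18->0x07 len=5 : d1 46 b9 3a 5d
[5] 0x05->0x27 len=5 : a8 40 d1 46 b9
query mem[0x18]=0xd1, mem[0x24]=0xb9, mem[0x00]=0x19, mem[0x0b]=0x5d, mem[0x25]=0x3a

MEM[0x18,0x24,0x00,0x0b,0x25] = d1 b9 19 5d 3a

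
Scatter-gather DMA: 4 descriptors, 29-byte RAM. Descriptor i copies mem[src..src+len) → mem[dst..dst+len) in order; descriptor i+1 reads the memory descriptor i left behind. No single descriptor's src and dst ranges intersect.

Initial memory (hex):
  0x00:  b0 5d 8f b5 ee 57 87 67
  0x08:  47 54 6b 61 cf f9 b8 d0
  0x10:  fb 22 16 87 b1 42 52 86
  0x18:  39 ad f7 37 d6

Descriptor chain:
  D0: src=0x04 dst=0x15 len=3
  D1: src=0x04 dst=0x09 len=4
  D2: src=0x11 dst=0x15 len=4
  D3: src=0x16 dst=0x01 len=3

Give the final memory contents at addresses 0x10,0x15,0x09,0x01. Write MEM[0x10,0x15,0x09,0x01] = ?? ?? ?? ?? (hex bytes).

  after D0: wrote 3B at 0x15 = ee5787
  after D1: wrote 4B at 0x09 = ee578767
  after D2: wrote 4B at 0x15 = 221687b1
  after D3: wrote 3B at 0x01 = 1687b1
query mem[0x10]=0xfb, mem[0x15]=0x22, mem[0x09]=0xee, mem[0x01]=0x16

MEM[0x10,0x15,0x09,0x01] = fb 22 ee 16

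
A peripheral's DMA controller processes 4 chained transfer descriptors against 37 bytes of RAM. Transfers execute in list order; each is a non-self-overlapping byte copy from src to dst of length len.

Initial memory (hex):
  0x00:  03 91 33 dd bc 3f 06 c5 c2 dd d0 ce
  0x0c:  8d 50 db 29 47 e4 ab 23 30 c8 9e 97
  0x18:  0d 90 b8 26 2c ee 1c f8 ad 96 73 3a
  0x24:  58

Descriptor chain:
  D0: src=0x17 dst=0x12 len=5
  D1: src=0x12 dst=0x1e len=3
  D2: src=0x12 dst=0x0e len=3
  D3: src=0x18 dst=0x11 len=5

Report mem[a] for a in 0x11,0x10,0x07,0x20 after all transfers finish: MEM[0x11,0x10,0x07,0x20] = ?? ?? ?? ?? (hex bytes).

MEM[0x11,0x10,0x07,0x20] = 0d 90 c5 90

#0 dst[0x12+5] := {0x97,0x0d,0x90,0xb8,0x26}
#1 dst[0x1e+3] := {0x97,0x0d,0x90}
#2 dst[0x0e+3] := {0x97,0x0d,0x90}
#3 dst[0x11+5] := {0x0d,0x90,0xb8,0x26,0x2c}
query mem[0x11]=0x0d, mem[0x10]=0x90, mem[0x07]=0xc5, mem[0x20]=0x90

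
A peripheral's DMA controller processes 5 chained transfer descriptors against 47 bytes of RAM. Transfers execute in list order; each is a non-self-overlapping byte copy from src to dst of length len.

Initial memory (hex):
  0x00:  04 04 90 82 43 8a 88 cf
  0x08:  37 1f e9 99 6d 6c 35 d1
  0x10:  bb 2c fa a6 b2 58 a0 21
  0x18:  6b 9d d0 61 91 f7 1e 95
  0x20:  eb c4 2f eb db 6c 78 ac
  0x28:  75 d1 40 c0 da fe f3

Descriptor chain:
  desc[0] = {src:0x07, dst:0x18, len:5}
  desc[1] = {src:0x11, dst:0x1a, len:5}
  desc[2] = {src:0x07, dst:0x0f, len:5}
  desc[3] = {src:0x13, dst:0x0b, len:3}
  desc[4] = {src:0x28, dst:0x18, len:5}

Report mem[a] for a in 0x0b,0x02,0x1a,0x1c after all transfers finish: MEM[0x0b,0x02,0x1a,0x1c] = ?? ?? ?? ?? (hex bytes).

  after D0: wrote 5B at 0x18 = cf371fe999
  after D1: wrote 5B at 0x1a = 2cfaa6b258
  after D2: wrote 5B at 0x0f = cf371fe999
  after D3: wrote 3B at 0x0b = 99b258
  after D4: wrote 5B at 0x18 = 75d140c0da
query mem[0x0b]=0x99, mem[0x02]=0x90, mem[0x1a]=0x40, mem[0x1c]=0xda

MEM[0x0b,0x02,0x1a,0x1c] = 99 90 40 da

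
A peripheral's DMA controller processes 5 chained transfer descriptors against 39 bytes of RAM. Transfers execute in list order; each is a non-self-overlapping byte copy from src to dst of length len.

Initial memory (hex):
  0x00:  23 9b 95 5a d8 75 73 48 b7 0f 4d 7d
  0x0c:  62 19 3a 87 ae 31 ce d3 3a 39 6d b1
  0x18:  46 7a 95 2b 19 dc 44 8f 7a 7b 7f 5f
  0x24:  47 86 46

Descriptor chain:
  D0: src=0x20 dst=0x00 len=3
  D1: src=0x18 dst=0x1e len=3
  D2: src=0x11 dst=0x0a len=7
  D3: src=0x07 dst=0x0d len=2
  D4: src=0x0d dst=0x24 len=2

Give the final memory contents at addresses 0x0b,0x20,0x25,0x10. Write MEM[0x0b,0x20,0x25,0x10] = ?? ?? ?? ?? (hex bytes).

MEM[0x0b,0x20,0x25,0x10] = ce 95 b7 b1

  after D0: wrote 3B at 0x00 = 7a7b7f
  after D1: wrote 3B at 0x1e = 467a95
  after D2: wrote 7B at 0x0a = 31ced33a396db1
  after D3: wrote 2B at 0x0d = 48b7
  after D4: wrote 2B at 0x24 = 48b7
query mem[0x0b]=0xce, mem[0x20]=0x95, mem[0x25]=0xb7, mem[0x10]=0xb1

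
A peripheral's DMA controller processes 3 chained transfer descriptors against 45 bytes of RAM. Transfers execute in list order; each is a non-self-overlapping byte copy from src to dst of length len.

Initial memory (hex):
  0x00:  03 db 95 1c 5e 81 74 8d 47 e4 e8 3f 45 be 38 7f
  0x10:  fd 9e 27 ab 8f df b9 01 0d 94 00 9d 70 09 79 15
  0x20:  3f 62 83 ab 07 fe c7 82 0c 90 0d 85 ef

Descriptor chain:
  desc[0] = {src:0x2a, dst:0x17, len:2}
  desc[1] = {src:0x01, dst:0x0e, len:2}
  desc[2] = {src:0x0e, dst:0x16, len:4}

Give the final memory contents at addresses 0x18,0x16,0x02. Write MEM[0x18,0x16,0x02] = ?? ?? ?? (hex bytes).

#0 dst[0x17+2] := {0x0d,0x85}
#1 dst[0x0e+2] := {0xdb,0x95}
#2 dst[0x16+4] := {0xdb,0x95,0xfd,0x9e}
query mem[0x18]=0xfd, mem[0x16]=0xdb, mem[0x02]=0x95

MEM[0x18,0x16,0x02] = fd db 95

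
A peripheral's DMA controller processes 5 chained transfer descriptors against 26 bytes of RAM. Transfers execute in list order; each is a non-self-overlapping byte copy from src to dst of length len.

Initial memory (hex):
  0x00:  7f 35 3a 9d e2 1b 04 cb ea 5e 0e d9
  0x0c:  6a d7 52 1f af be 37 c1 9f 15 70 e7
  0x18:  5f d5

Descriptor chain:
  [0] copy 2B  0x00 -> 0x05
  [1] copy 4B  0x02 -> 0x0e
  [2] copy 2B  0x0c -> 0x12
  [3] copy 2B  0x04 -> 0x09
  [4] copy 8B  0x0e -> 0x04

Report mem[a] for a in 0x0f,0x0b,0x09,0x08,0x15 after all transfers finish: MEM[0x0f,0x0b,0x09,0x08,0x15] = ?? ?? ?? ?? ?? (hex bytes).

MEM[0x0f,0x0b,0x09,0x08,0x15] = 9d 15 d7 6a 15

D0: mem[0x05..0x06] <- [7f 35]
D1: mem[0x0e..0x11] <- [3a 9d e2 7f]
D2: mem[0x12..0x13] <- [6a d7]
D3: mem[0x09..0x0a] <- [e2 7f]
D4: mem[0x04..0x0b] <- [3a 9d e2 7f 6a d7 9f 15]
query mem[0x0f]=0x9d, mem[0x0b]=0x15, mem[0x09]=0xd7, mem[0x08]=0x6a, mem[0x15]=0x15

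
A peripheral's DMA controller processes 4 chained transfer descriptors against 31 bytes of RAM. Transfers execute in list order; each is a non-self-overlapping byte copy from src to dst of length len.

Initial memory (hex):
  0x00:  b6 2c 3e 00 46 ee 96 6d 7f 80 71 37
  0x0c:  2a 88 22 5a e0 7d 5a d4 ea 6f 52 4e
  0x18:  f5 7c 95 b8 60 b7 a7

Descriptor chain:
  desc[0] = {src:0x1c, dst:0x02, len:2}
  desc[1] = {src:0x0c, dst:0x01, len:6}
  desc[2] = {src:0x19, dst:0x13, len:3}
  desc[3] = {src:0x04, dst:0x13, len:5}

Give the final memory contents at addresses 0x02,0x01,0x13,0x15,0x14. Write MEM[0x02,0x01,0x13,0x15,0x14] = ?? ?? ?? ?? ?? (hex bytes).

  after D0: wrote 2B at 0x02 = 60b7
  after D1: wrote 6B at 0x01 = 2a88225ae07d
  after D2: wrote 3B at 0x13 = 7c95b8
  after D3: wrote 5B at 0x13 = 5ae07d6d7f
query mem[0x02]=0x88, mem[0x01]=0x2a, mem[0x13]=0x5a, mem[0x15]=0x7d, mem[0x14]=0xe0

MEM[0x02,0x01,0x13,0x15,0x14] = 88 2a 5a 7d e0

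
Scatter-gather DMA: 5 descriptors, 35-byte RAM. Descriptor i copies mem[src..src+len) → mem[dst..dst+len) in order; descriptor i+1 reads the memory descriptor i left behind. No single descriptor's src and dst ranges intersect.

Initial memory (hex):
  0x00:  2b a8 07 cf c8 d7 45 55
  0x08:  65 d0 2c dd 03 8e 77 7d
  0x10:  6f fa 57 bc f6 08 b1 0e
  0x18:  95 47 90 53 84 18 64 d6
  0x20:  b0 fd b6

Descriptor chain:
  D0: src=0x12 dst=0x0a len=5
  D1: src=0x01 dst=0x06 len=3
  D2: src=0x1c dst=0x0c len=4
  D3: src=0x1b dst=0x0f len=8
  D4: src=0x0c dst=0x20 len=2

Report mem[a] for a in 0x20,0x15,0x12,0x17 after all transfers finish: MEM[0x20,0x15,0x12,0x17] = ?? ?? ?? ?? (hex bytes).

  after D0: wrote 5B at 0x0a = 57bcf608b1
  after D1: wrote 3B at 0x06 = a807cf
  after D2: wrote 4B at 0x0c = 841864d6
  after D3: wrote 8B at 0x0f = 53841864d6b0fdb6
  after D4: wrote 2B at 0x20 = 8418
query mem[0x20]=0x84, mem[0x15]=0xfd, mem[0x12]=0x64, mem[0x17]=0x0e

MEM[0x20,0x15,0x12,0x17] = 84 fd 64 0e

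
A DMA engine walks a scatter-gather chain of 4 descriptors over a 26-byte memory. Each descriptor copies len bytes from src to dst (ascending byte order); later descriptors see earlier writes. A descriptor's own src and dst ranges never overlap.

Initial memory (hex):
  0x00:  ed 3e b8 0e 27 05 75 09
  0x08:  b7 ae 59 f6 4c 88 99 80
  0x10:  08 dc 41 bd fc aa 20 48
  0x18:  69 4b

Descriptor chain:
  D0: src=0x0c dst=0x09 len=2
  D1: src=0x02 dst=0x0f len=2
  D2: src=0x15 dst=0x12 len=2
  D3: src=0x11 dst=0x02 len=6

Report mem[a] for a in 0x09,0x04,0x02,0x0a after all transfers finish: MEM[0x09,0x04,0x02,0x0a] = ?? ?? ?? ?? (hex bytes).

MEM[0x09,0x04,0x02,0x0a] = 4c 20 dc 88

#0 dst[0x09+2] := {0x4c,0x88}
#1 dst[0x0f+2] := {0xb8,0x0e}
#2 dst[0x12+2] := {0xaa,0x20}
#3 dst[0x02+6] := {0xdc,0xaa,0x20,0xfc,0xaa,0x20}
query mem[0x09]=0x4c, mem[0x04]=0x20, mem[0x02]=0xdc, mem[0x0a]=0x88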